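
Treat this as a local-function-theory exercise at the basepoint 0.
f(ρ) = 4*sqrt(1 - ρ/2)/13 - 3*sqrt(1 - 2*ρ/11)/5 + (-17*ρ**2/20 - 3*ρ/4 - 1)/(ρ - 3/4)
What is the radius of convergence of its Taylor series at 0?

The radius of convergence is 3/4.

Denominator factor (ρ - 3/4): pole of order 1 at 3/4, modulus 3/4.
Branch term (4/13)*sqrt(1 - ρ/(2)): its argument vanishes at ρ = 2, a square-root branch point, modulus 2.
Branch term (-3/5)*sqrt(1 - ρ/(11/2)): its argument vanishes at ρ = 11/2, a square-root branch point, modulus 11/2.
The radius of convergence is the smallest modulus among the singular points: 3/4.


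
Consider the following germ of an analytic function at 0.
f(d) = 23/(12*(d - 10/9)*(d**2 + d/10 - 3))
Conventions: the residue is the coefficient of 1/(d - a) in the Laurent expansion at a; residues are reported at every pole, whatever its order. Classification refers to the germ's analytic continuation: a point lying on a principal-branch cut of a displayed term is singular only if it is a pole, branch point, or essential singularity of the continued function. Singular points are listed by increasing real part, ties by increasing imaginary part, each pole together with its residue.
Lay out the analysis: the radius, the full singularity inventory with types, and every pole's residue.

Radius of convergence at 0: 10/9.
At -1/20 - (1/20)*sqrt(1201): a pole of order 1; residue 621/1072 - (14421/1287472)*sqrt(1201).
At 10/9: a pole of order 1; residue -621/536.
At -1/20 + (1/20)*sqrt(1201): a pole of order 1; residue 621/1072 + (14421/1287472)*sqrt(1201).

Denominator factor (d - 10/9): pole of order 1 at 10/9, modulus 10/9.
Denominator factor (d**2 + d/10 - 3): discriminant 1201/100, real irrational roots -1/20 + (1/20)*sqrt(1201) and -1/20 - (1/20)*sqrt(1201); poles of order 1, moduli -1/20 + (1/20)*sqrt(1201) and 1/20 + (1/20)*sqrt(1201).
The radius of convergence is the smallest modulus among the singular points: 10/9.
The factor d**2 + d/10 - 3 splits as (d - a)(d - a') with a = -1/20 - (1/20)*sqrt(1201), a' = -1/20 + (1/20)*sqrt(1201). At the order-1 pole a set g(d) = (d - a)*f(d) = [23/(12*(d - 10/9))] / (d - a').
Simple pole: residue = g(a) at a = -1/20 - (1/20)*sqrt(1201), which is 621/1072 - (14421/1287472)*sqrt(1201).
At the order-1 pole 10/9 set g(d) = (d - (10/9))*f(d) = 23/(12*(d**2 + d/10 - 3)).
Simple pole: residue = g(a) at a = 10/9, which is -621/536.
The factor d**2 + d/10 - 3 splits as (d - a)(d - a') with a = -1/20 + (1/20)*sqrt(1201), a' = -1/20 - (1/20)*sqrt(1201). At the order-1 pole a set g(d) = (d - a)*f(d) = [23/(12*(d - 10/9))] / (d - a').
Simple pole: residue = g(a) at a = -1/20 + (1/20)*sqrt(1201), which is 621/1072 + (14421/1287472)*sqrt(1201).
List the singular points by increasing real part (a conjugate pair: the negative imaginary part first).


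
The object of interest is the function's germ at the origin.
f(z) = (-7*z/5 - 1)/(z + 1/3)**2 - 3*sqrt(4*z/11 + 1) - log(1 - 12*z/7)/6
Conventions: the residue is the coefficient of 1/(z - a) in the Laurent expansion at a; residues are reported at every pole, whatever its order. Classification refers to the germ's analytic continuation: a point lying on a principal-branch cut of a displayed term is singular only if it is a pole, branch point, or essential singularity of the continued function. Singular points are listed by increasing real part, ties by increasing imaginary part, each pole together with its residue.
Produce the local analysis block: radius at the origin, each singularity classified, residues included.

Radius of convergence at 0: 1/3.
At -11/4: an algebraic (square-root) branch point.
At -1/3: a pole of order 2; residue -7/5.
At 7/12: a logarithmic branch point.

Denominator factor (z + 1/3)^2: pole of order 2 at -1/3, modulus 1/3.
Branch term (-3)*sqrt(1 - z/(-11/4)): its argument vanishes at z = -11/4, a square-root branch point, modulus 11/4.
Branch term (-1/6)*log(1 - z/(7/12)): its argument vanishes at z = 7/12, a logarithmic branch point, modulus 7/12.
The radius of convergence is the smallest modulus among the singular points: 1/3.
The branch terms are analytic at -1/3 and contribute nothing to the residue; only the rational part matters.
At the order-2 pole -1/3 set g(z) = (z - (-1/3))^2*(rational part) = -7*z/5 - 1.
Order-2 pole: residue = g'(a); g'(-1/3) = -7/5, so the residue is -7/5.
List the singular points by increasing real part (a conjugate pair: the negative imaginary part first).


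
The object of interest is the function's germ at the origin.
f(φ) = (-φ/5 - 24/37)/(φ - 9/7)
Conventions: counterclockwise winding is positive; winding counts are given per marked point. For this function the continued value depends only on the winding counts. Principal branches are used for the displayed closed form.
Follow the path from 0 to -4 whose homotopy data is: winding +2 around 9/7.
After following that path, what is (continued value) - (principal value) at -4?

The function is rational, hence single-valued: continuing it around any pole returns the same value, so the difference is 0.

Continued minus principal equals 0.


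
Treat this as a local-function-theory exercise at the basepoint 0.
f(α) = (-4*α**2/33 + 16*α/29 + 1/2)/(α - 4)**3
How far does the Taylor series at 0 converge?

The radius of convergence is 4.

Denominator factor (α - 4)^3: pole of order 3 at 4, modulus 4.
The radius of convergence is the smallest modulus among the singular points: 4.


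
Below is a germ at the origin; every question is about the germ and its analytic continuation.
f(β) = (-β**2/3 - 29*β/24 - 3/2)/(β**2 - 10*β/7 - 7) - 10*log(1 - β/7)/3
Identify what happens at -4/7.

The point is a regular point.

Denominator factors: β**2 - 10*β/7 - 7 = -41/7 at β = -4/7 — none vanishes.
Branch term log(1 - β/(7)): argument at -4/7 is 53/49, nonzero, so -4/7 is not its branch point (a point on a principal cut is still regular for the continued germ).
So the germ continues analytically to -4/7.


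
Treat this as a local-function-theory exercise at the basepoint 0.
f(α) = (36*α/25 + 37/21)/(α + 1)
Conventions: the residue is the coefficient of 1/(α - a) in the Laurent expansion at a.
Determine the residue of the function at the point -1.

The residue is 169/525.

At the order-1 pole -1 set g(α) = (α - (-1))*f(α) = 36*α/25 + 37/21.
Simple pole: residue = g(a) at a = -1, which is 169/525.


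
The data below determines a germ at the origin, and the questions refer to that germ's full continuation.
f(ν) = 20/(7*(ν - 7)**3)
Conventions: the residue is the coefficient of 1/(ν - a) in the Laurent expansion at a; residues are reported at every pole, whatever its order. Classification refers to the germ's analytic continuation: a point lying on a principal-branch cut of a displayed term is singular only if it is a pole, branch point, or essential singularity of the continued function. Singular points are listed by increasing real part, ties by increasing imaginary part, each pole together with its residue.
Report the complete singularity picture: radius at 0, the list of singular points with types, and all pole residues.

Denominator factor (ν - 7)^3: pole of order 3 at 7, modulus 7.
The radius of convergence is the smallest modulus among the singular points: 7.
At the order-3 pole 7 set g(ν) = (ν - (7))^3*f(ν) = 20/7.
Order-3 pole: residue = g''(a)/2; g''(7) = 0, so the residue is 0.

Radius of convergence at 0: 7.
At 7: a pole of order 3; residue 0.


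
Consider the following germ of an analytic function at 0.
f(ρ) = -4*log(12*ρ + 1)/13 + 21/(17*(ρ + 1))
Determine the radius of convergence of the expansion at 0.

Denominator factor (ρ + 1): pole of order 1 at -1, modulus 1.
Branch term (-4/13)*log(1 - ρ/(-1/12)): its argument vanishes at ρ = -1/12, a logarithmic branch point, modulus 1/12.
The radius of convergence is the smallest modulus among the singular points: 1/12.

The radius of convergence is 1/12.


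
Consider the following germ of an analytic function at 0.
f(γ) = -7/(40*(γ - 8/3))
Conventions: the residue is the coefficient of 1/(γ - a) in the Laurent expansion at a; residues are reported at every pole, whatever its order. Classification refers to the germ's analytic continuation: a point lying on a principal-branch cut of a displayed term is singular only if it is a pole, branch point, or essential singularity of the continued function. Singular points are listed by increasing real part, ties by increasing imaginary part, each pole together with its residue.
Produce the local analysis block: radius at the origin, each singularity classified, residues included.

Denominator factor (γ - 8/3): pole of order 1 at 8/3, modulus 8/3.
The radius of convergence is the smallest modulus among the singular points: 8/3.
At the order-1 pole 8/3 set g(γ) = (γ - (8/3))*f(γ) = -7/40.
Simple pole: residue = g(a) at a = 8/3, which is -7/40.

Radius of convergence at 0: 8/3.
At 8/3: a pole of order 1; residue -7/40.


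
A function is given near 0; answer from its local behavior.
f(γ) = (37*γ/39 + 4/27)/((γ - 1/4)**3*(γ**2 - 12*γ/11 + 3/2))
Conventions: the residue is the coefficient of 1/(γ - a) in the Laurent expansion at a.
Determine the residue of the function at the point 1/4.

At the order-3 pole 1/4 set g(γ) = (γ - (1/4))^3*f(γ) = (37*γ/39 + 4/27)/(γ**2 - 12*γ/11 + 3/2).
Order-3 pole: residue = g''(a)/2; g''(1/4) = 460042880/1368558711, so the residue is 230021440/1368558711.

The residue is 230021440/1368558711.


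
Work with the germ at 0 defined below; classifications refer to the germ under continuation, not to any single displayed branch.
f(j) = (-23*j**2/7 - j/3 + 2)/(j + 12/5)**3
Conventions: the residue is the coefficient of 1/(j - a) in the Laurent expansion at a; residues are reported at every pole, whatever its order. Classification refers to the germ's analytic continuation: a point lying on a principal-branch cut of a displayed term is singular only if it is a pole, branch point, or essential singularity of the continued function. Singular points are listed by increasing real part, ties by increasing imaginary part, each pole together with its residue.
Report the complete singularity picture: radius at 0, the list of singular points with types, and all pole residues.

Radius of convergence at 0: 12/5.
At -12/5: a pole of order 3; residue -23/7.

Denominator factor (j + 12/5)^3: pole of order 3 at -12/5, modulus 12/5.
The radius of convergence is the smallest modulus among the singular points: 12/5.
At the order-3 pole -12/5 set g(j) = (j - (-12/5))^3*f(j) = -23*j**2/7 - j/3 + 2.
Order-3 pole: residue = g''(a)/2; g''(-12/5) = -46/7, so the residue is -23/7.


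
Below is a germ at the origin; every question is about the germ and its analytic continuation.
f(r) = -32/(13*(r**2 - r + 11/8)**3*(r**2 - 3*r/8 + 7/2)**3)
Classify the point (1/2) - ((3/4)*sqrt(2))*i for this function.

The denominator factor r**2 - r + 11/8 vanishes at (1/2) - ((3/4)*sqrt(2))*i and appears to the power 3; the numerator there equals -32/13, nonzero, and no other factor vanishes.
Hence a pole whose order is the multiplicity, 3.

The point is a pole of order 3.


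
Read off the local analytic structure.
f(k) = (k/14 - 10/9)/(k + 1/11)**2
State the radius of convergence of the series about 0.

The radius of convergence is 1/11.

Denominator factor (k + 1/11)^2: pole of order 2 at -1/11, modulus 1/11.
The radius of convergence is the smallest modulus among the singular points: 1/11.


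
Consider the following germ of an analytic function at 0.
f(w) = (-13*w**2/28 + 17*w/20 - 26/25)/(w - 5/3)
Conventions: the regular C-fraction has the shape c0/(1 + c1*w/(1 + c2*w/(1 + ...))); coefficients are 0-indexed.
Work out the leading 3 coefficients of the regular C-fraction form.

The regular C-fraction coefficients are [78/125, 113/520, 101765/82264].

Taylor coefficients (expand at 0): a_0 = 78/125, a_1 = -339/2500, a_2 = 4314/21875.
c0 = a_0 = 78/125. Peel one level at a time: if S = 1 + c*w/S' with S'(0) = 1, then c is the w-coefficient of S and S' = c*w/(S - 1).
S_1 = c0/f = 1 + (113/520)*w + (-20353/75712)*w^2 + ...; c1 = 113/520.
S_2 = c1*w/(S_1 - 1) = 1 + (101765/82264)*w + ...; c2 = 101765/82264.


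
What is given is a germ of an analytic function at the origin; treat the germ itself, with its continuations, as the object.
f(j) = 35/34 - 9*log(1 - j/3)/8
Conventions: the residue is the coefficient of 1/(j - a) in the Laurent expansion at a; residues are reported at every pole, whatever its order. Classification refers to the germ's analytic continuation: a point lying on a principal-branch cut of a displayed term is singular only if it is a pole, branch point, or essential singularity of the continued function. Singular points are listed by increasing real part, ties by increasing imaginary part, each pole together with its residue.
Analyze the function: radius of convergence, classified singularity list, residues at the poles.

Branch term (-9/8)*log(1 - j/(3)): its argument vanishes at j = 3, a logarithmic branch point, modulus 3.
The radius of convergence is the smallest modulus among the singular points: 3.

Radius of convergence at 0: 3.
At 3: a logarithmic branch point.


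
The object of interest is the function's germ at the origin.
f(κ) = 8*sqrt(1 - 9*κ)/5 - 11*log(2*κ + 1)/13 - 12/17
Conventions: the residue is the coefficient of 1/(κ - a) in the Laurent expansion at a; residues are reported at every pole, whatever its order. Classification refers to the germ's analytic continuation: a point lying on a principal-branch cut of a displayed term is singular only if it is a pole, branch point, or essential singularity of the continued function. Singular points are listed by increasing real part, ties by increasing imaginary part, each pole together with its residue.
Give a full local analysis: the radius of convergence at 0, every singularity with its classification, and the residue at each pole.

Branch term (8/5)*sqrt(1 - κ/(1/9)): its argument vanishes at κ = 1/9, a square-root branch point, modulus 1/9.
Branch term (-11/13)*log(1 - κ/(-1/2)): its argument vanishes at κ = -1/2, a logarithmic branch point, modulus 1/2.
The radius of convergence is the smallest modulus among the singular points: 1/9.
List the singular points by increasing real part (a conjugate pair: the negative imaginary part first).

Radius of convergence at 0: 1/9.
At -1/2: a logarithmic branch point.
At 1/9: an algebraic (square-root) branch point.


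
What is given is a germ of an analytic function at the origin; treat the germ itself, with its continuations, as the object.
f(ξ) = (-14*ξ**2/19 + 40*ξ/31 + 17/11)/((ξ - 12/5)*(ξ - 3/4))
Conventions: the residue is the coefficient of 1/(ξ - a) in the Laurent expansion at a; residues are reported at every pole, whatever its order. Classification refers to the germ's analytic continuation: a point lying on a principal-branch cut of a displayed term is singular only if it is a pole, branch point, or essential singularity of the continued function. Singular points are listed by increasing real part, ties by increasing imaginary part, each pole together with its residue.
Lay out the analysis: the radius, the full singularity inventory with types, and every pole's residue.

Denominator factor (ξ - 3/4): pole of order 1 at 3/4, modulus 3/4.
Denominator factor (ξ - 12/5): pole of order 1 at 12/5, modulus 12/5.
The radius of convergence is the smallest modulus among the singular points: 3/4.
At the order-1 pole 3/4 set g(ξ) = (ξ - (3/4))*f(ξ) = (-14*ξ**2/19 + 40*ξ/31 + 17/11)/(ξ - 12/5).
Simple pole: residue = g(a) at a = 3/4, which is -543905/427614.
At the order-1 pole 12/5 set g(ξ) = (ξ - (12/5))*f(ξ) = (-14*ξ**2/19 + 40*ξ/31 + 17/11)/(ξ - 3/4).
Simple pole: residue = g(a) at a = 12/5, which is 257876/1069035.
List the singular points by increasing real part (a conjugate pair: the negative imaginary part first).

Radius of convergence at 0: 3/4.
At 3/4: a pole of order 1; residue -543905/427614.
At 12/5: a pole of order 1; residue 257876/1069035.


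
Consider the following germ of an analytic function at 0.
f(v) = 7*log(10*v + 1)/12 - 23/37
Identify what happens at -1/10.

The term (7/12)*log(1 - v/(-1/10)) has argument 1 - -1/10/(-1/10) = 0 at -1/10: a logarithmic (infinitely-sheeted) branch point; the remaining terms are analytic or single-valued there.

The point is a logarithmic branch point.


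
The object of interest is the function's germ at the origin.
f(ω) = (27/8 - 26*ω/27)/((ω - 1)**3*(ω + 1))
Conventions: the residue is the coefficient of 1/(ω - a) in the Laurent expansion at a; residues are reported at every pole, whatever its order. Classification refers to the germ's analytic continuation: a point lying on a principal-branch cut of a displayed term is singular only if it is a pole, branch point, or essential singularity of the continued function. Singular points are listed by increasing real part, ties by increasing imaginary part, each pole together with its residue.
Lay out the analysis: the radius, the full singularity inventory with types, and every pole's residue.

Radius of convergence at 0: 1.
At -1: a pole of order 1; residue -937/1728.
At 1: a pole of order 3; residue 937/1728.

Denominator factor (ω - 1)^3: pole of order 3 at 1, modulus 1.
Denominator factor (ω + 1): pole of order 1 at -1, modulus 1.
The radius of convergence is the smallest modulus among the singular points: 1.
At the order-1 pole -1 set g(ω) = (ω - (-1))*f(ω) = (27/8 - 26*ω/27)/(ω - 1)**3.
Simple pole: residue = g(a) at a = -1, which is -937/1728.
At the order-3 pole 1 set g(ω) = (ω - (1))^3*f(ω) = (27/8 - 26*ω/27)/(ω + 1).
Order-3 pole: residue = g''(a)/2; g''(1) = 937/864, so the residue is 937/1728.
List the singular points by increasing real part (a conjugate pair: the negative imaginary part first).


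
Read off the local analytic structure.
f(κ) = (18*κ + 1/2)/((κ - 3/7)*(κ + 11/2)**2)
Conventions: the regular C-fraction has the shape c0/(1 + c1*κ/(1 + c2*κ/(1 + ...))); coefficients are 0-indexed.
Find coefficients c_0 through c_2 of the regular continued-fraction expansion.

Taylor coefficients (expand at 0): a_0 = -14/363, a_1 = -17542/11979, a_2 = -1152662/395307.
c0 = a_0 = -14/363. Peel one level at a time: if S = 1 + c*κ/S' with S'(0) = 1, then c is the κ-coefficient of S and S' = c*κ/(S - 1).
S_1 = c0/f = 1 + (-1253/33)*κ + (495892/363)*κ^2 + ...; c1 = -1253/33.
S_2 = c1*κ/(S_1 - 1) = 1 + (495892/13783)*κ + ...; c2 = 495892/13783.

The regular C-fraction coefficients are [-14/363, -1253/33, 495892/13783].


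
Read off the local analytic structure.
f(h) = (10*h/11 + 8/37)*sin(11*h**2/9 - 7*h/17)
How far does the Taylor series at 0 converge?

The radius of convergence is infinite.

The factor sin(11*h**2/9 - 7*h/17) is entire and contributes no finite singular point.
The polynomial part has no poles.
No finite singular points: the Taylor series at 0 converges everywhere.


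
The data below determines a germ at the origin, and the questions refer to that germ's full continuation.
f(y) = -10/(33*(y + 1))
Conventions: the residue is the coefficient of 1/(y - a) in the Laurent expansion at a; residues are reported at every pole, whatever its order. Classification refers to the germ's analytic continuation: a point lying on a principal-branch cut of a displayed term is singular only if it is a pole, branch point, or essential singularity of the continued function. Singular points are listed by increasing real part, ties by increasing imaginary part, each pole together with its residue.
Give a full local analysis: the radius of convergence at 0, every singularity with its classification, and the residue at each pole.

Denominator factor (y + 1): pole of order 1 at -1, modulus 1.
The radius of convergence is the smallest modulus among the singular points: 1.
At the order-1 pole -1 set g(y) = (y - (-1))*f(y) = -10/33.
Simple pole: residue = g(a) at a = -1, which is -10/33.

Radius of convergence at 0: 1.
At -1: a pole of order 1; residue -10/33.


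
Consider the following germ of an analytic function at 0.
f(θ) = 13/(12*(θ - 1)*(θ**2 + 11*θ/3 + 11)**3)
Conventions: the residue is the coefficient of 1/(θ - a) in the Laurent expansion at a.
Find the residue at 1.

The residue is 117/415292.

At the order-1 pole 1 set g(θ) = (θ - (1))*f(θ) = 13/(12*(θ**2 + 11*θ/3 + 11)**3).
Simple pole: residue = g(a) at a = 1, which is 117/415292.


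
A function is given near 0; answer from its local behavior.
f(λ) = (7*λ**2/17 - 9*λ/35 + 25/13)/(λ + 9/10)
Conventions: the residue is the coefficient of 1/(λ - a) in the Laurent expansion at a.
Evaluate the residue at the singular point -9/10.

The residue is 384899/154700.

At the order-1 pole -9/10 set g(λ) = (λ - (-9/10))*f(λ) = 7*λ**2/17 - 9*λ/35 + 25/13.
Simple pole: residue = g(a) at a = -9/10, which is 384899/154700.


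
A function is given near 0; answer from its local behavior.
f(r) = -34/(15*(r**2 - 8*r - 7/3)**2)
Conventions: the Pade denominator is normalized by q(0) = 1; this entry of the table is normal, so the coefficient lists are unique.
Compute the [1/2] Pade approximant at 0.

The Pade approximant has numerator coefficients [-102/245, -2448/21805]; denominator coefficients [1, 4440/623, 55590/4361].

Taylor coefficients needed (expand at 0): a_0 = -102/245, a_1 = 4896/1715, a_2 = -36108/2401, a_3 = 1189728/16807.
Write the denominator as Q(r) = 1 + q1*r + q2*r^2. Requiring Q*f - P = O(r^4) with deg P <= 1 kills the coefficients of r^2..r^3 in Q*f:
  r^2: a_2 + q1*a_1 + q2*a_0 = 0, i.e. -36108/2401 + (4896/1715)*q1 + (-102/245)*q2 = 0.
  r^3: a_3 + q1*a_2 + q2*a_1 = 0, i.e. 1189728/16807 + (-36108/2401)*q1 + (4896/1715)*q2 = 0.
Solving this linear system: q1 = 4440/623, q2 = 55590/4361.
The numerator is Q*f truncated at degree 1: P0 = a_0 = -102/245; P1 = a_1 + q1*a_0 = -2448/21805.


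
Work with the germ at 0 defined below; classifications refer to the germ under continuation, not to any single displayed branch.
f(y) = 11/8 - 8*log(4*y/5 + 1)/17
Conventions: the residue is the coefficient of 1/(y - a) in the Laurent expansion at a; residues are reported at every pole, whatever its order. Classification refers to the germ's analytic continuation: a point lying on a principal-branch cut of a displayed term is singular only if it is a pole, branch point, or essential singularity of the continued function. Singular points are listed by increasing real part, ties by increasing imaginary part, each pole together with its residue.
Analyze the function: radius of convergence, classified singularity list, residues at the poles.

Branch term (-8/17)*log(1 - y/(-5/4)): its argument vanishes at y = -5/4, a logarithmic branch point, modulus 5/4.
The radius of convergence is the smallest modulus among the singular points: 5/4.

Radius of convergence at 0: 5/4.
At -5/4: a logarithmic branch point.


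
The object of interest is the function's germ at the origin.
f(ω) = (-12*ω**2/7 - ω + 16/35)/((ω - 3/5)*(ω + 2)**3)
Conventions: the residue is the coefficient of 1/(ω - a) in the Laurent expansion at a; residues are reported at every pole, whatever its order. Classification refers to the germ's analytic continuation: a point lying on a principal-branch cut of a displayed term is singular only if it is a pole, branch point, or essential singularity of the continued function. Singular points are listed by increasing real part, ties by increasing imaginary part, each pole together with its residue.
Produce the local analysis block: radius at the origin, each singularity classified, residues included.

Radius of convergence at 0: 3/5.
At -2: a pole of order 3; residue 95/2197.
At 3/5: a pole of order 1; residue -95/2197.

Denominator factor (ω + 2)^3: pole of order 3 at -2, modulus 2.
Denominator factor (ω - 3/5): pole of order 1 at 3/5, modulus 3/5.
The radius of convergence is the smallest modulus among the singular points: 3/5.
At the order-3 pole -2 set g(ω) = (ω - (-2))^3*f(ω) = (-12*ω**2/7 - ω + 16/35)/(ω - 3/5).
Order-3 pole: residue = g''(a)/2; g''(-2) = 190/2197, so the residue is 95/2197.
At the order-1 pole 3/5 set g(ω) = (ω - (3/5))*f(ω) = (-12*ω**2/7 - ω + 16/35)/(ω + 2)**3.
Simple pole: residue = g(a) at a = 3/5, which is -95/2197.
List the singular points by increasing real part (a conjugate pair: the negative imaginary part first).


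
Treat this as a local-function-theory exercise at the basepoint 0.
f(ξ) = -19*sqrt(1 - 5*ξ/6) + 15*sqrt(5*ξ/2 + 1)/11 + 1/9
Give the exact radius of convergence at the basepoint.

The radius of convergence is 2/5.

Branch term (-19)*sqrt(1 - ξ/(6/5)): its argument vanishes at ξ = 6/5, a square-root branch point, modulus 6/5.
Branch term (15/11)*sqrt(1 - ξ/(-2/5)): its argument vanishes at ξ = -2/5, a square-root branch point, modulus 2/5.
The radius of convergence is the smallest modulus among the singular points: 2/5.


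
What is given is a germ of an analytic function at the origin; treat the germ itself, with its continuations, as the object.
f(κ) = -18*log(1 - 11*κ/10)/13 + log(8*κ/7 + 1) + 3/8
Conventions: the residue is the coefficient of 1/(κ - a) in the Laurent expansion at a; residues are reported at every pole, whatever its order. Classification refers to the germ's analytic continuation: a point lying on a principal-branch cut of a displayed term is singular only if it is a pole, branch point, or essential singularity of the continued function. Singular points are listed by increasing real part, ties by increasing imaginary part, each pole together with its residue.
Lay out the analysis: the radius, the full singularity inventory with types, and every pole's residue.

Radius of convergence at 0: 7/8.
At -7/8: a logarithmic branch point.
At 10/11: a logarithmic branch point.

Branch term (1)*log(1 - κ/(-7/8)): its argument vanishes at κ = -7/8, a logarithmic branch point, modulus 7/8.
Branch term (-18/13)*log(1 - κ/(10/11)): its argument vanishes at κ = 10/11, a logarithmic branch point, modulus 10/11.
The radius of convergence is the smallest modulus among the singular points: 7/8.
List the singular points by increasing real part (a conjugate pair: the negative imaginary part first).


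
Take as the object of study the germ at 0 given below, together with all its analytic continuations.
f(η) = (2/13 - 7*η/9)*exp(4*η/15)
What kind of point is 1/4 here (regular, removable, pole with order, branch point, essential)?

There is no denominator, hence no pole anywhere.
The factor exp(4*η/15) is entire.
So the germ continues analytically to 1/4.

The point is a regular point.


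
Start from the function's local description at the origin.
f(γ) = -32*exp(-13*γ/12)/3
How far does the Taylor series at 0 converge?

The factor exp(-13*γ/12) is entire and contributes no finite singular point.
The polynomial part has no poles.
No finite singular points: the Taylor series at 0 converges everywhere.

The radius of convergence is infinite.


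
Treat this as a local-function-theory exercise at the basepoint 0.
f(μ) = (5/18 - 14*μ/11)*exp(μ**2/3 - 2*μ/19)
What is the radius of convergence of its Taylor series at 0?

The radius of convergence is infinite.

The factor exp(μ**2/3 - 2*μ/19) is entire and contributes no finite singular point.
The polynomial part has no poles.
No finite singular points: the Taylor series at 0 converges everywhere.


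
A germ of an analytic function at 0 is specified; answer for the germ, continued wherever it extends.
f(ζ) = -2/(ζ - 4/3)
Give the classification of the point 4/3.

The point is a pole of order 1.

The denominator factor ζ - 4/3 vanishes at 4/3 and appears to the power 1; the numerator there equals -2, nonzero, and no other factor vanishes.
Hence a pole whose order is the multiplicity, 1.


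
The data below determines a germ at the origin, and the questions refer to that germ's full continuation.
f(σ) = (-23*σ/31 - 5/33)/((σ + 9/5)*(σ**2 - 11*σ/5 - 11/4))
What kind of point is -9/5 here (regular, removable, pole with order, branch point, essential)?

The point is a pole of order 1.

The denominator factor σ + 9/5 vanishes at -9/5 and appears to the power 1; the numerator there equals 6056/5115, nonzero, and no other factor vanishes.
Hence a pole whose order is the multiplicity, 1.


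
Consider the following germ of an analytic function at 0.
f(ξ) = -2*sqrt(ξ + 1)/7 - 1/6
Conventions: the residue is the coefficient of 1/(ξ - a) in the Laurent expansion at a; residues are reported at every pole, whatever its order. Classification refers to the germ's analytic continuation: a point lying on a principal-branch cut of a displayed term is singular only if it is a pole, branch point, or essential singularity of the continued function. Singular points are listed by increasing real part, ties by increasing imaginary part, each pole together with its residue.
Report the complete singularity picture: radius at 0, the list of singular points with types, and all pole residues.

Radius of convergence at 0: 1.
At -1: an algebraic (square-root) branch point.

Branch term (-2/7)*sqrt(1 - ξ/(-1)): its argument vanishes at ξ = -1, a square-root branch point, modulus 1.
The radius of convergence is the smallest modulus among the singular points: 1.


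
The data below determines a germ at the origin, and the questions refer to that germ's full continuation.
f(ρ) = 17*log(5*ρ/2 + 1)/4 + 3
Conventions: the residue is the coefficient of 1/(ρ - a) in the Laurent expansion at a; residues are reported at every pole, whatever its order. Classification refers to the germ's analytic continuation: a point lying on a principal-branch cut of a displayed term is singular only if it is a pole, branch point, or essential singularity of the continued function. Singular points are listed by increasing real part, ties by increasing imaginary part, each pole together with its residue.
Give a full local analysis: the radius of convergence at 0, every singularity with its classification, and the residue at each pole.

Radius of convergence at 0: 2/5.
At -2/5: a logarithmic branch point.

Branch term (17/4)*log(1 - ρ/(-2/5)): its argument vanishes at ρ = -2/5, a logarithmic branch point, modulus 2/5.
The radius of convergence is the smallest modulus among the singular points: 2/5.


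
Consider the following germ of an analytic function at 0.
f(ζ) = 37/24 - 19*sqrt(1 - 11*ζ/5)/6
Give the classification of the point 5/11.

The term (-19/6)*sqrt(1 - ζ/(5/11)) has argument 1 - 5/11/(5/11) = 0 at 5/11: a square-root (algebraic, two-sheeted) branch point; the remaining terms are analytic or single-valued there.

The point is an algebraic (square-root) branch point.


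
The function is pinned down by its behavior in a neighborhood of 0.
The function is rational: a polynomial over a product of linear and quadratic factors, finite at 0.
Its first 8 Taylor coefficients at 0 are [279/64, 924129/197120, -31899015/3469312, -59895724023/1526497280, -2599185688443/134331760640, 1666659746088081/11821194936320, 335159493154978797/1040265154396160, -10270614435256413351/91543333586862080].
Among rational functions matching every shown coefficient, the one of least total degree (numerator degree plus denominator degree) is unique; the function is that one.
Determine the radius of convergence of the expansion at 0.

The radius of convergence is (1/3)*sqrt(2).

No rational of total degree below 4 reproduces all 8 coefficients; solving the [1/3] Pade equations on them gives f(k) = (17*k/35 + 31/36)/((k + 8/9)*(k**2 - 4*k/11 + 2/9)), whose expansion matches every shown term.
Denominator factor (k + 8/9): pole of order 1 at -8/9, modulus 8/9.
Denominator factor (k**2 - 4*k/11 + 2/9): discriminant -824/1089, complex-conjugate roots (2/11) + ((1/33)*sqrt(206))*i and (2/11) - ((1/33)*sqrt(206))*i; poles of order 1, moduli (1/3)*sqrt(2) and (1/3)*sqrt(2).
The radius of convergence is the smallest modulus among the singular points: (1/3)*sqrt(2).


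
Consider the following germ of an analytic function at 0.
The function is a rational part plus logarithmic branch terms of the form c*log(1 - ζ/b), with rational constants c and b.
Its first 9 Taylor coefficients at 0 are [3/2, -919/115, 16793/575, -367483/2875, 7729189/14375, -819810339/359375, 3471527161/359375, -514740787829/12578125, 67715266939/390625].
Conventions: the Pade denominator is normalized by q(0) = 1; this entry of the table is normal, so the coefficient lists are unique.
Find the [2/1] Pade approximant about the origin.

The Pade approximant has numerator coefficients [3/2, -5509207/3862390, -55712028/9655975]; denominator coefficients [1, 367483/83965].

Taylor coefficients needed (read off): a_0 = 3/2, a_1 = -919/115, a_2 = 16793/575, a_3 = -367483/2875.
Write the denominator as Q(ζ) = 1 + q1*ζ. Requiring Q*f - P = O(ζ^4) with deg P <= 2 kills the coefficients of ζ^3..ζ^3 in Q*f:
  ζ^3: a_3 + q1*a_2 = 0, i.e. -367483/2875 + (16793/575)*q1 = 0.
Solving this linear system: q1 = 367483/83965.
The numerator is Q*f truncated at degree 2: P0 = a_0 = 3/2; P1 = a_1 + q1*a_0 = -5509207/3862390; P2 = a_2 + q1*a_1 = -55712028/9655975.


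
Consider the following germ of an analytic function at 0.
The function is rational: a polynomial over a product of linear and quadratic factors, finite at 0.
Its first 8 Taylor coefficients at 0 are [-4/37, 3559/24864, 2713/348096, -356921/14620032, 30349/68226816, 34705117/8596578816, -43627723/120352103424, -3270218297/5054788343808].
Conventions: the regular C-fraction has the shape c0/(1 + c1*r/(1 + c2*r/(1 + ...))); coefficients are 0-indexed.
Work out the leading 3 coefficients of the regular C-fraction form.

The regular C-fraction coefficients are [-4/37, 3559/2688, -1883911/1366656].

Taylor coefficients (read off): a_0 = -4/37, a_1 = 3559/24864, a_2 = 2713/348096.
c0 = a_0 = -4/37. Peel one level at a time: if S = 1 + c*r/S' with S'(0) = 1, then c is the r-coefficient of S and S' = c*r/(S - 1).
S_1 = c0/f = 1 + (3559/2688)*r + (1883911/1032192)*r^2 + ...; c1 = 3559/2688.
S_2 = c1*r/(S_1 - 1) = 1 + (-1883911/1366656)*r + ...; c2 = -1883911/1366656.


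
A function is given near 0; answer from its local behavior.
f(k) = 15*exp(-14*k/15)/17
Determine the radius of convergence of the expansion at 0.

The radius of convergence is infinite.

The factor exp(-14*k/15) is entire and contributes no finite singular point.
The polynomial part has no poles.
No finite singular points: the Taylor series at 0 converges everywhere.


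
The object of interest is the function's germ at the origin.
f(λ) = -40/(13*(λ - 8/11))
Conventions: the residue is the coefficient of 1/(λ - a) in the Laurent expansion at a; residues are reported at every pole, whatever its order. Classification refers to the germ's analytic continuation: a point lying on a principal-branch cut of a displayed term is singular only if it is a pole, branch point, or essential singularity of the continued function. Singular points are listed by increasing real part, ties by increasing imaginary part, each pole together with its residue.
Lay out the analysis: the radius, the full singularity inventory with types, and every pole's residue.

Radius of convergence at 0: 8/11.
At 8/11: a pole of order 1; residue -40/13.

Denominator factor (λ - 8/11): pole of order 1 at 8/11, modulus 8/11.
The radius of convergence is the smallest modulus among the singular points: 8/11.
At the order-1 pole 8/11 set g(λ) = (λ - (8/11))*f(λ) = -40/13.
Simple pole: residue = g(a) at a = 8/11, which is -40/13.


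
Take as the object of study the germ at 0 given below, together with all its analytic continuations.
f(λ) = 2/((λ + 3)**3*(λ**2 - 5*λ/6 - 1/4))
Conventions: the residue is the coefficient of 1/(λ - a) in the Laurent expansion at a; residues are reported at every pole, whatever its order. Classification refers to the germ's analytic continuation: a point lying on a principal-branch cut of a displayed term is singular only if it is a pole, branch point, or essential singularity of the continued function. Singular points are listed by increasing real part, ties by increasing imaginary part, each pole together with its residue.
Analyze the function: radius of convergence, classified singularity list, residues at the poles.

Radius of convergence at 0: -5/12 + (1/12)*sqrt(61).
At -3: a pole of order 3; residue 40832/820125.
At 5/12 - (1/12)*sqrt(61): a pole of order 1; residue -20416/820125 - (305696/50027625)*sqrt(61).
At 5/12 + (1/12)*sqrt(61): a pole of order 1; residue -20416/820125 + (305696/50027625)*sqrt(61).


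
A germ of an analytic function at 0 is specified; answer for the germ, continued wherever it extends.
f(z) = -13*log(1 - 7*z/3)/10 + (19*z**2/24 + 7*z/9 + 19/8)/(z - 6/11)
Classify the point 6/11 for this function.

The point is a pole of order 1.

The denominator factor z - 6/11 vanishes at 6/11 and appears to the power 1; the numerator there equals 8813/2904, nonzero, and no other factor vanishes.
The branch terms are analytic at this point.
Hence a pole whose order is the multiplicity, 1.


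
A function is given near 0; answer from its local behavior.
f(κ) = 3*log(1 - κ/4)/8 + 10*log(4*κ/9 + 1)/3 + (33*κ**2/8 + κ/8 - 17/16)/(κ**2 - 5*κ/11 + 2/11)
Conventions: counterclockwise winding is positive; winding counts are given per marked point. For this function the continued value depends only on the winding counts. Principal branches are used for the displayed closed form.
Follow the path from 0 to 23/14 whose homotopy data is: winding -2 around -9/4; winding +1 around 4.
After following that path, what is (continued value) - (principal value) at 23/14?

The rational part is single-valued and drops out of the difference; each branch term changes only by its own monodromy.
(10/3)*log(1 - κ/(-9/4)): each positive loop around -9/4 adds 2*pi*i to the log, so winding -2 contributes (10/3)*(-2)*2*pi*i = -(40/3)*pi*i.
(3/8)*log(1 - κ/(4)): each positive loop around 4 adds 2*pi*i to the log, so winding +1 contributes (3/8)*(1)*2*pi*i = (3/4)*pi*i.
Summing the contributions at κ = 23/14 gives -(151/12)*pi*i.

Continued minus principal equals -(151/12)*pi*i.


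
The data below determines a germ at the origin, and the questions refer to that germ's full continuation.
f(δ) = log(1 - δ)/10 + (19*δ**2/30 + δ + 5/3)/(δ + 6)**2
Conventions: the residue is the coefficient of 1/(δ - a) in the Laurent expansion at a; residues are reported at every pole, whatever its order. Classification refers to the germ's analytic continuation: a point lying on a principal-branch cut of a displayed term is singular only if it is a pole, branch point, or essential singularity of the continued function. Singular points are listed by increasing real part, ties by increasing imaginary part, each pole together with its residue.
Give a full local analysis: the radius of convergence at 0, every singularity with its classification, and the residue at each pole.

Denominator factor (δ + 6)^2: pole of order 2 at -6, modulus 6.
Branch term (1/10)*log(1 - δ/(1)): its argument vanishes at δ = 1, a logarithmic branch point, modulus 1.
The radius of convergence is the smallest modulus among the singular points: 1.
The branch term is analytic at -6 and contributes nothing to the residue; only the rational part matters.
At the order-2 pole -6 set g(δ) = (δ - (-6))^2*(rational part) = 19*δ**2/30 + δ + 5/3.
Order-2 pole: residue = g'(a); g'(-6) = -33/5, so the residue is -33/5.
List the singular points by increasing real part (a conjugate pair: the negative imaginary part first).

Radius of convergence at 0: 1.
At -6: a pole of order 2; residue -33/5.
At 1: a logarithmic branch point.


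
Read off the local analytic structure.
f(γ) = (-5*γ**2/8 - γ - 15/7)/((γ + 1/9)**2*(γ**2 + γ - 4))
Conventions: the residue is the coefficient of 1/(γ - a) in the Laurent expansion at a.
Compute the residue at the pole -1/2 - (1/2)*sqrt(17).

The factor γ**2 + γ - 4 splits as (γ - a)(γ - a') with a = -1/2 - (1/2)*sqrt(17), a' = -1/2 + (1/2)*sqrt(17). At the order-1 pole a set g(γ) = (γ - a)*f(γ) = [(-5*γ**2/8 - γ - 15/7)/(γ + 1/9)**2] / (γ - a').
Simple pole: residue = g(a) at a = -1/2 - (1/2)*sqrt(17), which is -268515/1763584 + (15320259/209866496)*sqrt(17).

The residue is -268515/1763584 + (15320259/209866496)*sqrt(17).
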